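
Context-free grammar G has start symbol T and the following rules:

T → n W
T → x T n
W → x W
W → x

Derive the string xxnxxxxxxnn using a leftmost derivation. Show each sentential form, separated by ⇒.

T ⇒ xTn ⇒ xxTnn ⇒ xxnWnn ⇒ xxnxWnn ⇒ xxnxxWnn ⇒ xxnxxxWnn ⇒ xxnxxxxWnn ⇒ xxnxxxxxWnn ⇒ xxnxxxxxxnn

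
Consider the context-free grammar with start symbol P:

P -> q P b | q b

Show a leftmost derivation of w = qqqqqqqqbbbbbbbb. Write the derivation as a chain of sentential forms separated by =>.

P => qPb   [P -> q P b]
qPb => qqPbb   [P -> q P b]
qqPbb => qqqPbbb   [P -> q P b]
qqqPbbb => qqqqPbbbb   [P -> q P b]
qqqqPbbbb => qqqqqPbbbbb   [P -> q P b]
qqqqqPbbbbb => qqqqqqPbbbbbb   [P -> q P b]
qqqqqqPbbbbbb => qqqqqqqPbbbbbbb   [P -> q P b]
qqqqqqqPbbbbbbb => qqqqqqqqbbbbbbbb   [P -> q b]

P => qPb => qqPbb => qqqPbbb => qqqqPbbbb => qqqqqPbbbbb => qqqqqqPbbbbbb => qqqqqqqPbbbbbbb => qqqqqqqqbbbbbbbb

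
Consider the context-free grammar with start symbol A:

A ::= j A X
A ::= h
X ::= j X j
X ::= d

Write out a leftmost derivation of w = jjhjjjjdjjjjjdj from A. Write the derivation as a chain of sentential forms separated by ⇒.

A ⇒ jAX   [A ::= j A X]
jAX ⇒ jjAXX   [A ::= j A X]
jjAXX ⇒ jjhXX   [A ::= h]
jjhXX ⇒ jjhjXjX   [X ::= j X j]
jjhjXjX ⇒ jjhjjXjjX   [X ::= j X j]
jjhjjXjjX ⇒ jjhjjjXjjjX   [X ::= j X j]
jjhjjjXjjjX ⇒ jjhjjjjXjjjjX   [X ::= j X j]
jjhjjjjXjjjjX ⇒ jjhjjjjdjjjjX   [X ::= d]
jjhjjjjdjjjjX ⇒ jjhjjjjdjjjjjXj   [X ::= j X j]
jjhjjjjdjjjjjXj ⇒ jjhjjjjdjjjjjdj   [X ::= d]

A ⇒ jAX ⇒ jjAXX ⇒ jjhXX ⇒ jjhjXjX ⇒ jjhjjXjjX ⇒ jjhjjjXjjjX ⇒ jjhjjjjXjjjjX ⇒ jjhjjjjdjjjjX ⇒ jjhjjjjdjjjjjXj ⇒ jjhjjjjdjjjjjdj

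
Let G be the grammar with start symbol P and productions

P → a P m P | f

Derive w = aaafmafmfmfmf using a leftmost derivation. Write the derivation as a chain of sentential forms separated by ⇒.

P ⇒ aPmP   [P → a P m P]
aPmP ⇒ aaPmPmP   [P → a P m P]
aaPmPmP ⇒ aaaPmPmPmP   [P → a P m P]
aaaPmPmPmP ⇒ aaafmPmPmP   [P → f]
aaafmPmPmP ⇒ aaafmaPmPmPmP   [P → a P m P]
aaafmaPmPmPmP ⇒ aaafmafmPmPmP   [P → f]
aaafmafmPmPmP ⇒ aaafmafmfmPmP   [P → f]
aaafmafmfmPmP ⇒ aaafmafmfmfmP   [P → f]
aaafmafmfmfmP ⇒ aaafmafmfmfmf   [P → f]

P ⇒ aPmP ⇒ aaPmPmP ⇒ aaaPmPmPmP ⇒ aaafmPmPmP ⇒ aaafmaPmPmPmP ⇒ aaafmafmPmPmP ⇒ aaafmafmfmPmP ⇒ aaafmafmfmfmP ⇒ aaafmafmfmfmf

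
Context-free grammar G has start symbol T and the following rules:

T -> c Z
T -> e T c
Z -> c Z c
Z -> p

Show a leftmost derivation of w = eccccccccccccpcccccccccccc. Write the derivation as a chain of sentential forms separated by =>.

T => eTc   [T -> e T c]
eTc => ecZc   [T -> c Z]
ecZc => eccZcc   [Z -> c Z c]
eccZcc => ecccZccc   [Z -> c Z c]
ecccZccc => eccccZcccc   [Z -> c Z c]
eccccZcccc => ecccccZccccc   [Z -> c Z c]
ecccccZccccc => eccccccZcccccc   [Z -> c Z c]
eccccccZcccccc => ecccccccZccccccc   [Z -> c Z c]
ecccccccZccccccc => eccccccccZcccccccc   [Z -> c Z c]
eccccccccZcccccccc => ecccccccccZccccccccc   [Z -> c Z c]
ecccccccccZccccccccc => eccccccccccZcccccccccc   [Z -> c Z c]
eccccccccccZcccccccccc => ecccccccccccZccccccccccc   [Z -> c Z c]
ecccccccccccZccccccccccc => eccccccccccccZcccccccccccc   [Z -> c Z c]
eccccccccccccZcccccccccccc => eccccccccccccpcccccccccccc   [Z -> p]

T=>eTc=>ecZc=>eccZcc=>ecccZccc=>eccccZcccc=>ecccccZccccc=>eccccccZcccccc=>ecccccccZccccccc=>eccccccccZcccccccc=>ecccccccccZccccccccc=>eccccccccccZcccccccccc=>ecccccccccccZccccccccccc=>eccccccccccccZcccccccccccc=>eccccccccccccpcccccccccccc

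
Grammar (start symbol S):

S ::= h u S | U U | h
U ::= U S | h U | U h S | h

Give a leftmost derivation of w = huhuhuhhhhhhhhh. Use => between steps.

S => huS   [S ::= h u S]
huS => huhuS   [S ::= h u S]
huhuS => huhuhuS   [S ::= h u S]
huhuhuS => huhuhuUU   [S ::= U U]
huhuhuUU => huhuhuhUU   [U ::= h U]
huhuhuhUU => huhuhuhUSU   [U ::= U S]
huhuhuhUSU => huhuhuhUhSSU   [U ::= U h S]
huhuhuhUhSSU => huhuhuhUhShSSU   [U ::= U h S]
huhuhuhUhShSSU => huhuhuhhUhShSSU   [U ::= h U]
huhuhuhhUhShSSU => huhuhuhhhhShSSU   [U ::= h]
huhuhuhhhhShSSU => huhuhuhhhhhhSSU   [S ::= h]
huhuhuhhhhhhSSU => huhuhuhhhhhhhSU   [S ::= h]
huhuhuhhhhhhhSU => huhuhuhhhhhhhhU   [S ::= h]
huhuhuhhhhhhhhU => huhuhuhhhhhhhhh   [U ::= h]

S => huS => huhuS => huhuhuS => huhuhuUU => huhuhuhUU => huhuhuhUSU => huhuhuhUhSSU => huhuhuhUhShSSU => huhuhuhhUhShSSU => huhuhuhhhhShSSU => huhuhuhhhhhhSSU => huhuhuhhhhhhhSU => huhuhuhhhhhhhhU => huhuhuhhhhhhhhh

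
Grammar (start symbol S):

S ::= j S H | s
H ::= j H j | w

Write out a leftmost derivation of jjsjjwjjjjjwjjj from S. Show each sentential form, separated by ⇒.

S ⇒ jSH ⇒ jjSHH ⇒ jjsHH ⇒ jjsjHjH ⇒ jjsjjHjjH ⇒ jjsjjwjjH ⇒ jjsjjwjjjHj ⇒ jjsjjwjjjjHjj ⇒ jjsjjwjjjjjHjjj ⇒ jjsjjwjjjjjwjjj

S ⇒ jSH   [S ::= j S H]
jSH ⇒ jjSHH   [S ::= j S H]
jjSHH ⇒ jjsHH   [S ::= s]
jjsHH ⇒ jjsjHjH   [H ::= j H j]
jjsjHjH ⇒ jjsjjHjjH   [H ::= j H j]
jjsjjHjjH ⇒ jjsjjwjjH   [H ::= w]
jjsjjwjjH ⇒ jjsjjwjjjHj   [H ::= j H j]
jjsjjwjjjHj ⇒ jjsjjwjjjjHjj   [H ::= j H j]
jjsjjwjjjjHjj ⇒ jjsjjwjjjjjHjjj   [H ::= j H j]
jjsjjwjjjjjHjjj ⇒ jjsjjwjjjjjwjjj   [H ::= w]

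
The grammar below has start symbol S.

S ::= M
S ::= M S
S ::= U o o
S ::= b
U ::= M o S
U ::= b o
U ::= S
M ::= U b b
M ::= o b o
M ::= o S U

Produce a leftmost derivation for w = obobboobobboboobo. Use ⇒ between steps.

S ⇒ M   [S ::= M]
M ⇒ oSU   [M ::= o S U]
oSU ⇒ oUooU   [S ::= U o o]
oUooU ⇒ oMoSooU   [U ::= M o S]
oMoSooU ⇒ oUbboSooU   [M ::= U b b]
oUbboSooU ⇒ oMoSbboSooU   [U ::= M o S]
oMoSbboSooU ⇒ oUbboSbboSooU   [M ::= U b b]
oUbboSbboSooU ⇒ obobboSbboSooU   [U ::= b o]
obobboSbboSooU ⇒ obobboMbboSooU   [S ::= M]
obobboMbboSooU ⇒ obobboobobboSooU   [M ::= o b o]
obobboobobboSooU ⇒ obobboobobbobooU   [S ::= b]
obobboobobbobooU ⇒ obobboobobboboobo   [U ::= b o]

S ⇒ M ⇒ oSU ⇒ oUooU ⇒ oMoSooU ⇒ oUbboSooU ⇒ oMoSbboSooU ⇒ oUbboSbboSooU ⇒ obobboSbboSooU ⇒ obobboMbboSooU ⇒ obobboobobboSooU ⇒ obobboobobbobooU ⇒ obobboobobboboobo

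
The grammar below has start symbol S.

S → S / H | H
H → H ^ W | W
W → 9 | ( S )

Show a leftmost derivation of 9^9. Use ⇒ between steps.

S ⇒ H ⇒ H^W ⇒ W^W ⇒ 9^W ⇒ 9^9

S ⇒ H   [S → H]
H ⇒ H^W   [H → H ^ W]
H^W ⇒ W^W   [H → W]
W^W ⇒ 9^W   [W → 9]
9^W ⇒ 9^9   [W → 9]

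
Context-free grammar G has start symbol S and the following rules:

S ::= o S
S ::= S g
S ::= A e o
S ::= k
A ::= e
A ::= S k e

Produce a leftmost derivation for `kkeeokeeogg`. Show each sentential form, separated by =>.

S => Sg   [S ::= S g]
Sg => Sgg   [S ::= S g]
Sgg => Aeogg   [S ::= A e o]
Aeogg => Skeeogg   [A ::= S k e]
Skeeogg => Aeokeeogg   [S ::= A e o]
Aeokeeogg => Skeeokeeogg   [A ::= S k e]
Skeeokeeogg => kkeeokeeogg   [S ::= k]

S => Sg => Sgg => Aeogg => Skeeogg => Aeokeeogg => Skeeokeeogg => kkeeokeeogg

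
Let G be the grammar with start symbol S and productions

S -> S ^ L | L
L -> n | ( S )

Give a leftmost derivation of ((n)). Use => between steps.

S => L   [S -> L]
L => (S)   [L -> ( S )]
(S) => (L)   [S -> L]
(L) => ((S))   [L -> ( S )]
((S)) => ((L))   [S -> L]
((L)) => ((n))   [L -> n]

S => L => (S) => (L) => ((S)) => ((L)) => ((n))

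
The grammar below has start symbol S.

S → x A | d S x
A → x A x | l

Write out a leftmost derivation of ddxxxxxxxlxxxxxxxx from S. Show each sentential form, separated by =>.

S => dSx   [S → d S x]
dSx => ddSxx   [S → d S x]
ddSxx => ddxAxx   [S → x A]
ddxAxx => ddxxAxxx   [A → x A x]
ddxxAxxx => ddxxxAxxxx   [A → x A x]
ddxxxAxxxx => ddxxxxAxxxxx   [A → x A x]
ddxxxxAxxxxx => ddxxxxxAxxxxxx   [A → x A x]
ddxxxxxAxxxxxx => ddxxxxxxAxxxxxxx   [A → x A x]
ddxxxxxxAxxxxxxx => ddxxxxxxxAxxxxxxxx   [A → x A x]
ddxxxxxxxAxxxxxxxx => ddxxxxxxxlxxxxxxxx   [A → l]

S=>dSx=>ddSxx=>ddxAxx=>ddxxAxxx=>ddxxxAxxxx=>ddxxxxAxxxxx=>ddxxxxxAxxxxxx=>ddxxxxxxAxxxxxxx=>ddxxxxxxxAxxxxxxxx=>ddxxxxxxxlxxxxxxxx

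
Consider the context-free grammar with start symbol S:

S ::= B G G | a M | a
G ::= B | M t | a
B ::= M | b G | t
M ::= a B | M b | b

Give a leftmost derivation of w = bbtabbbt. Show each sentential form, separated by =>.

S => BGG   [S ::= B G G]
BGG => bGGG   [B ::= b G]
bGGG => bMtGG   [G ::= M t]
bMtGG => bbtGG   [M ::= b]
bbtGG => bbtaG   [G ::= a]
bbtaG => bbtaMt   [G ::= M t]
bbtaMt => bbtaMbt   [M ::= M b]
bbtaMbt => bbtaMbbt   [M ::= M b]
bbtaMbbt => bbtabbbt   [M ::= b]

S => BGG => bGGG => bMtGG => bbtGG => bbtaG => bbtaMt => bbtaMbt => bbtaMbbt => bbtabbbt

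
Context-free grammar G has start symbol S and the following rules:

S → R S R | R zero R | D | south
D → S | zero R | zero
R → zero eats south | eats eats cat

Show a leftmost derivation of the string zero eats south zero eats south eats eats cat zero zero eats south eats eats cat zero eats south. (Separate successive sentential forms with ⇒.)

S ⇒ R S R ⇒ zero eats south S R ⇒ zero eats south R S R R ⇒ zero eats south zero eats south S R R ⇒ zero eats south zero eats south R zero R R R ⇒ zero eats south zero eats south eats eats cat zero R R R ⇒ zero eats south zero eats south eats eats cat zero zero eats south R R ⇒ zero eats south zero eats south eats eats cat zero zero eats south eats eats cat R ⇒ zero eats south zero eats south eats eats cat zero zero eats south eats eats cat zero eats south

S ⇒ R S R   [S → R S R]
R S R ⇒ zero eats south S R   [R → zero eats south]
zero eats south S R ⇒ zero eats south R S R R   [S → R S R]
zero eats south R S R R ⇒ zero eats south zero eats south S R R   [R → zero eats south]
zero eats south zero eats south S R R ⇒ zero eats south zero eats south R zero R R R   [S → R zero R]
zero eats south zero eats south R zero R R R ⇒ zero eats south zero eats south eats eats cat zero R R R   [R → eats eats cat]
zero eats south zero eats south eats eats cat zero R R R ⇒ zero eats south zero eats south eats eats cat zero zero eats south R R   [R → zero eats south]
zero eats south zero eats south eats eats cat zero zero eats south R R ⇒ zero eats south zero eats south eats eats cat zero zero eats south eats eats cat R   [R → eats eats cat]
zero eats south zero eats south eats eats cat zero zero eats south eats eats cat R ⇒ zero eats south zero eats south eats eats cat zero zero eats south eats eats cat zero eats south   [R → zero eats south]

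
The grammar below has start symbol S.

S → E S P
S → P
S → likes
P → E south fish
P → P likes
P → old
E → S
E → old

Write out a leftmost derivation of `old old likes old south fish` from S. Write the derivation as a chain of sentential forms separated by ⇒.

S ⇒ E S P   [S → E S P]
E S P ⇒ old S P   [E → old]
old S P ⇒ old P P   [S → P]
old P P ⇒ old P likes P   [P → P likes]
old P likes P ⇒ old old likes P   [P → old]
old old likes P ⇒ old old likes E south fish   [P → E south fish]
old old likes E south fish ⇒ old old likes old south fish   [E → old]

S ⇒ E S P ⇒ old S P ⇒ old P P ⇒ old P likes P ⇒ old old likes P ⇒ old old likes E south fish ⇒ old old likes old south fish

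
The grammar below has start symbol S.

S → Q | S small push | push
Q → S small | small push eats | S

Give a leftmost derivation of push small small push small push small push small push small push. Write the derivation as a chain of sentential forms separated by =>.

S => S small push => S small push small push => S small push small push small push => S small push small push small push small push => S small push small push small push small push small push => Q small push small push small push small push small push => S small small push small push small push small push small push => push small small push small push small push small push small push

S => S small push   [S → S small push]
S small push => S small push small push   [S → S small push]
S small push small push => S small push small push small push   [S → S small push]
S small push small push small push => S small push small push small push small push   [S → S small push]
S small push small push small push small push => S small push small push small push small push small push   [S → S small push]
S small push small push small push small push small push => Q small push small push small push small push small push   [S → Q]
Q small push small push small push small push small push => S small small push small push small push small push small push   [Q → S small]
S small small push small push small push small push small push => push small small push small push small push small push small push   [S → push]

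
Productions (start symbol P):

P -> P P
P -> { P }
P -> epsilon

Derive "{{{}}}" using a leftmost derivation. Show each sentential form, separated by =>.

P => PP   [P -> P P]
PP => PPP   [P -> P P]
PPP => {P}PP   [P -> { P }]
{P}PP => {PP}PP   [P -> P P]
{PP}PP => {{P}P}PP   [P -> { P }]
{{P}P}PP => {{{P}}P}PP   [P -> { P }]
{{{P}}P}PP => {{{}}P}PP   [P -> epsilon]
{{{}}P}PP => {{{}}}PP   [P -> epsilon]
{{{}}}PP => {{{}}}P   [P -> epsilon]
{{{}}}P => {{{}}}   [P -> epsilon]

P => PP => PPP => {P}PP => {PP}PP => {{P}P}PP => {{{P}}P}PP => {{{}}P}PP => {{{}}}PP => {{{}}}P => {{{}}}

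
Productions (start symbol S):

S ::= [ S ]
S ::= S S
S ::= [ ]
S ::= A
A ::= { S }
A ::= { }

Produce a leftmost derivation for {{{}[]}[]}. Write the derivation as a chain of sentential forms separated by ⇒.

S ⇒ A ⇒ {S} ⇒ {SS} ⇒ {AS} ⇒ {{S}S} ⇒ {{SS}S} ⇒ {{AS}S} ⇒ {{{}S}S} ⇒ {{{}[]}S} ⇒ {{{}[]}[]}

S ⇒ A   [S ::= A]
A ⇒ {S}   [A ::= { S }]
{S} ⇒ {SS}   [S ::= S S]
{SS} ⇒ {AS}   [S ::= A]
{AS} ⇒ {{S}S}   [A ::= { S }]
{{S}S} ⇒ {{SS}S}   [S ::= S S]
{{SS}S} ⇒ {{AS}S}   [S ::= A]
{{AS}S} ⇒ {{{}S}S}   [A ::= { }]
{{{}S}S} ⇒ {{{}[]}S}   [S ::= [ ]]
{{{}[]}S} ⇒ {{{}[]}[]}   [S ::= [ ]]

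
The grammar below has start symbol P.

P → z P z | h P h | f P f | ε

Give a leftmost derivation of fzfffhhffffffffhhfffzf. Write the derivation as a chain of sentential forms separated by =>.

P => fPf => fzPzf => fzfPfzf => fzffPffzf => fzfffPfffzf => fzfffhPhfffzf => fzfffhhPhhfffzf => fzfffhhfPfhhfffzf => fzfffhhffPffhhfffzf => fzfffhhfffPfffhhfffzf => fzfffhhffffPffffhhfffzf => fzfffhhffffffffhhfffzf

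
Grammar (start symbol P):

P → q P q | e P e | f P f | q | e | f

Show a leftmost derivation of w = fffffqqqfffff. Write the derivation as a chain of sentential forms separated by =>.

P=>fPf=>ffPff=>fffPfff=>ffffPffff=>fffffPfffff=>fffffqPqfffff=>fffffqqqfffff

P => fPf   [P → f P f]
fPf => ffPff   [P → f P f]
ffPff => fffPfff   [P → f P f]
fffPfff => ffffPffff   [P → f P f]
ffffPffff => fffffPfffff   [P → f P f]
fffffPfffff => fffffqPqfffff   [P → q P q]
fffffqPqfffff => fffffqqqfffff   [P → q]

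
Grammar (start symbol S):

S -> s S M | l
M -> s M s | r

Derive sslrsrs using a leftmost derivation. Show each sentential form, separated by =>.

S => sSM   [S -> s S M]
sSM => ssSMM   [S -> s S M]
ssSMM => sslMM   [S -> l]
sslMM => sslrM   [M -> r]
sslrM => sslrsMs   [M -> s M s]
sslrsMs => sslrsrs   [M -> r]

S=>sSM=>ssSMM=>sslMM=>sslrM=>sslrsMs=>sslrsrs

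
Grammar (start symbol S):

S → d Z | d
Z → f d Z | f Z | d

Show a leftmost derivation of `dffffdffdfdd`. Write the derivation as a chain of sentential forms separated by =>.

S => dZ   [S → d Z]
dZ => dfZ   [Z → f Z]
dfZ => dffZ   [Z → f Z]
dffZ => dfffZ   [Z → f Z]
dfffZ => dffffdZ   [Z → f d Z]
dffffdZ => dffffdfZ   [Z → f Z]
dffffdfZ => dffffdffdZ   [Z → f d Z]
dffffdffdZ => dffffdffdfdZ   [Z → f d Z]
dffffdffdfdZ => dffffdffdfdd   [Z → d]

S => dZ => dfZ => dffZ => dfffZ => dffffdZ => dffffdfZ => dffffdffdZ => dffffdffdfdZ => dffffdffdfdd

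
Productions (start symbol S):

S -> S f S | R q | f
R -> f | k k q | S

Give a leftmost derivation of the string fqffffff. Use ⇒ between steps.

S ⇒ SfS   [S -> S f S]
SfS ⇒ SfSfS   [S -> S f S]
SfSfS ⇒ SfSfSfS   [S -> S f S]
SfSfSfS ⇒ RqfSfSfS   [S -> R q]
RqfSfSfS ⇒ SqfSfSfS   [R -> S]
SqfSfSfS ⇒ fqfSfSfS   [S -> f]
fqfSfSfS ⇒ fqfffSfS   [S -> f]
fqfffSfS ⇒ fqfffffS   [S -> f]
fqfffffS ⇒ fqffffff   [S -> f]

S ⇒ SfS ⇒ SfSfS ⇒ SfSfSfS ⇒ RqfSfSfS ⇒ SqfSfSfS ⇒ fqfSfSfS ⇒ fqfffSfS ⇒ fqfffffS ⇒ fqffffff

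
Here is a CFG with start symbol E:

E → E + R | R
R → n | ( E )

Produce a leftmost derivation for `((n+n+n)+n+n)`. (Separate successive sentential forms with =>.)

E => R => (E) => (E+R) => (E+R+R) => (R+R+R) => ((E)+R+R) => ((E+R)+R+R) => ((E+R+R)+R+R) => ((R+R+R)+R+R) => ((n+R+R)+R+R) => ((n+n+R)+R+R) => ((n+n+n)+R+R) => ((n+n+n)+n+R) => ((n+n+n)+n+n)

E => R   [E → R]
R => (E)   [R → ( E )]
(E) => (E+R)   [E → E + R]
(E+R) => (E+R+R)   [E → E + R]
(E+R+R) => (R+R+R)   [E → R]
(R+R+R) => ((E)+R+R)   [R → ( E )]
((E)+R+R) => ((E+R)+R+R)   [E → E + R]
((E+R)+R+R) => ((E+R+R)+R+R)   [E → E + R]
((E+R+R)+R+R) => ((R+R+R)+R+R)   [E → R]
((R+R+R)+R+R) => ((n+R+R)+R+R)   [R → n]
((n+R+R)+R+R) => ((n+n+R)+R+R)   [R → n]
((n+n+R)+R+R) => ((n+n+n)+R+R)   [R → n]
((n+n+n)+R+R) => ((n+n+n)+n+R)   [R → n]
((n+n+n)+n+R) => ((n+n+n)+n+n)   [R → n]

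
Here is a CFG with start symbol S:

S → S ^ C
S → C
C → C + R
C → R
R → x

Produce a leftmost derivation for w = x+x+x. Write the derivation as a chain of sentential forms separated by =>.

S => C   [S → C]
C => C+R   [C → C + R]
C+R => C+R+R   [C → C + R]
C+R+R => R+R+R   [C → R]
R+R+R => x+R+R   [R → x]
x+R+R => x+x+R   [R → x]
x+x+R => x+x+x   [R → x]

S => C => C+R => C+R+R => R+R+R => x+R+R => x+x+R => x+x+x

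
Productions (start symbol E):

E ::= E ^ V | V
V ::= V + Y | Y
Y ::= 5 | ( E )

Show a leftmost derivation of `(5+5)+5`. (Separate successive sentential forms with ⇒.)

E ⇒ V   [E ::= V]
V ⇒ V+Y   [V ::= V + Y]
V+Y ⇒ Y+Y   [V ::= Y]
Y+Y ⇒ (E)+Y   [Y ::= ( E )]
(E)+Y ⇒ (V)+Y   [E ::= V]
(V)+Y ⇒ (V+Y)+Y   [V ::= V + Y]
(V+Y)+Y ⇒ (Y+Y)+Y   [V ::= Y]
(Y+Y)+Y ⇒ (5+Y)+Y   [Y ::= 5]
(5+Y)+Y ⇒ (5+5)+Y   [Y ::= 5]
(5+5)+Y ⇒ (5+5)+5   [Y ::= 5]

E ⇒ V ⇒ V+Y ⇒ Y+Y ⇒ (E)+Y ⇒ (V)+Y ⇒ (V+Y)+Y ⇒ (Y+Y)+Y ⇒ (5+Y)+Y ⇒ (5+5)+Y ⇒ (5+5)+5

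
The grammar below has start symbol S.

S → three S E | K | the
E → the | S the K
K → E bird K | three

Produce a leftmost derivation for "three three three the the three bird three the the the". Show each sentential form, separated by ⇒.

S ⇒ three S E ⇒ three three S E E ⇒ three three three S E E E ⇒ three three three K E E E ⇒ three three three E bird K E E E ⇒ three three three S the K bird K E E E ⇒ three three three the the K bird K E E E ⇒ three three three the the three bird K E E E ⇒ three three three the the three bird three E E E ⇒ three three three the the three bird three the E E ⇒ three three three the the three bird three the the E ⇒ three three three the the three bird three the the the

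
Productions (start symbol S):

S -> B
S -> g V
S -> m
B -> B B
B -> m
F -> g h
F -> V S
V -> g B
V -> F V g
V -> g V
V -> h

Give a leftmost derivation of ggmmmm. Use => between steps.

S => gV => ggB => ggBB => ggBBB => ggBBBB => ggmBBB => ggmmBB => ggmmmB => ggmmmm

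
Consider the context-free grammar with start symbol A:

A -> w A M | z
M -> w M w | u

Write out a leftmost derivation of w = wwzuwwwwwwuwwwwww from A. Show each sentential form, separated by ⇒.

A⇒wAM⇒wwAMM⇒wwzMM⇒wwzuM⇒wwzuwMw⇒wwzuwwMww⇒wwzuwwwMwww⇒wwzuwwwwMwwww⇒wwzuwwwwwMwwwww⇒wwzuwwwwwwMwwwwww⇒wwzuwwwwwwuwwwwww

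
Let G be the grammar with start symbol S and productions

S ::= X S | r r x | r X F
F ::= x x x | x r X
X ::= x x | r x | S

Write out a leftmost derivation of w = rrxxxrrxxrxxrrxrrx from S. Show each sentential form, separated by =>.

S => XS   [S ::= X S]
XS => SS   [X ::= S]
SS => rXFS   [S ::= r X F]
rXFS => rSFS   [X ::= S]
rSFS => rrXFFS   [S ::= r X F]
rrXFFS => rrxxFFS   [X ::= x x]
rrxxFFS => rrxxxrXFS   [F ::= x r X]
rrxxxrXFS => rrxxxrrxFS   [X ::= r x]
rrxxxrrxFS => rrxxxrrxxrXS   [F ::= x r X]
rrxxxrrxxrXS => rrxxxrrxxrSS   [X ::= S]
rrxxxrrxxrSS => rrxxxrrxxrXSS   [S ::= X S]
rrxxxrrxxrXSS => rrxxxrrxxrxxSS   [X ::= x x]
rrxxxrrxxrxxSS => rrxxxrrxxrxxrrxS   [S ::= r r x]
rrxxxrrxxrxxrrxS => rrxxxrrxxrxxrrxrrx   [S ::= r r x]

S => XS => SS => rXFS => rSFS => rrXFFS => rrxxFFS => rrxxxrXFS => rrxxxrrxFS => rrxxxrrxxrXS => rrxxxrrxxrSS => rrxxxrrxxrXSS => rrxxxrrxxrxxSS => rrxxxrrxxrxxrrxS => rrxxxrrxxrxxrrxrrx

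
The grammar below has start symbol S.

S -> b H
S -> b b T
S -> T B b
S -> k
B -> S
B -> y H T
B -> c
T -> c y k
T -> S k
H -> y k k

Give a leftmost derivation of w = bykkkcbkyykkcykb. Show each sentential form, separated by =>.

S => TBb   [S -> T B b]
TBb => SkBb   [T -> S k]
SkBb => TBbkBb   [S -> T B b]
TBbkBb => SkBbkBb   [T -> S k]
SkBbkBb => bHkBbkBb   [S -> b H]
bHkBbkBb => bykkkBbkBb   [H -> y k k]
bykkkBbkBb => bykkkcbkBb   [B -> c]
bykkkcbkBb => bykkkcbkyHTb   [B -> y H T]
bykkkcbkyHTb => bykkkcbkyykkTb   [H -> y k k]
bykkkcbkyykkTb => bykkkcbkyykkcykb   [T -> c y k]

S => TBb => SkBb => TBbkBb => SkBbkBb => bHkBbkBb => bykkkBbkBb => bykkkcbkBb => bykkkcbkyHTb => bykkkcbkyykkTb => bykkkcbkyykkcykb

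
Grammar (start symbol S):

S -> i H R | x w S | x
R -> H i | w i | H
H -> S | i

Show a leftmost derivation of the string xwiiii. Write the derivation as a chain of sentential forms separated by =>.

S => xwS => xwiHR => xwiiR => xwiiHi => xwiiii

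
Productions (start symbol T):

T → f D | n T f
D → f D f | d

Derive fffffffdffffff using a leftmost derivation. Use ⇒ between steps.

T⇒fD⇒ffDf⇒fffDff⇒ffffDfff⇒fffffDffff⇒ffffffDfffff⇒fffffffDffffff⇒fffffffdffffff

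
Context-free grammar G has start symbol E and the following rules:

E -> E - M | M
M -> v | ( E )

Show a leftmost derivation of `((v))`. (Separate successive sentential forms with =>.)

E=>M=>(E)=>(M)=>((E))=>((M))=>((v))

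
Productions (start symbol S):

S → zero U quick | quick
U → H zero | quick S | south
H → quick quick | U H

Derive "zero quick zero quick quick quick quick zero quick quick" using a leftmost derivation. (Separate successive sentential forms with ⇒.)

S ⇒ zero U quick   [S → zero U quick]
zero U quick ⇒ zero quick S quick   [U → quick S]
zero quick S quick ⇒ zero quick zero U quick quick   [S → zero U quick]
zero quick zero U quick quick ⇒ zero quick zero H zero quick quick   [U → H zero]
zero quick zero H zero quick quick ⇒ zero quick zero U H zero quick quick   [H → U H]
zero quick zero U H zero quick quick ⇒ zero quick zero quick S H zero quick quick   [U → quick S]
zero quick zero quick S H zero quick quick ⇒ zero quick zero quick quick H zero quick quick   [S → quick]
zero quick zero quick quick H zero quick quick ⇒ zero quick zero quick quick quick quick zero quick quick   [H → quick quick]

S ⇒ zero U quick ⇒ zero quick S quick ⇒ zero quick zero U quick quick ⇒ zero quick zero H zero quick quick ⇒ zero quick zero U H zero quick quick ⇒ zero quick zero quick S H zero quick quick ⇒ zero quick zero quick quick H zero quick quick ⇒ zero quick zero quick quick quick quick zero quick quick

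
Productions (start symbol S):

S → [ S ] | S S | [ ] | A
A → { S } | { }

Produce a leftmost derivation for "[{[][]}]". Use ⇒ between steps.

S ⇒ [S] ⇒ [A] ⇒ [{S}] ⇒ [{SS}] ⇒ [{[]S}] ⇒ [{[][]}]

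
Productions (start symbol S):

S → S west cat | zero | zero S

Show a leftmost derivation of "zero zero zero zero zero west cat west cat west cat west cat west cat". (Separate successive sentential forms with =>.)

S => zero S => zero S west cat => zero zero S west cat => zero zero S west cat west cat => zero zero S west cat west cat west cat => zero zero S west cat west cat west cat west cat => zero zero zero S west cat west cat west cat west cat => zero zero zero S west cat west cat west cat west cat west cat => zero zero zero zero S west cat west cat west cat west cat west cat => zero zero zero zero zero west cat west cat west cat west cat west cat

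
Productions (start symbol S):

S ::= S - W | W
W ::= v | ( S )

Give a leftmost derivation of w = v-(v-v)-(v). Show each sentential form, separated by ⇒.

S ⇒ S-W ⇒ S-W-W ⇒ W-W-W ⇒ v-W-W ⇒ v-(S)-W ⇒ v-(S-W)-W ⇒ v-(W-W)-W ⇒ v-(v-W)-W ⇒ v-(v-v)-W ⇒ v-(v-v)-(S) ⇒ v-(v-v)-(W) ⇒ v-(v-v)-(v)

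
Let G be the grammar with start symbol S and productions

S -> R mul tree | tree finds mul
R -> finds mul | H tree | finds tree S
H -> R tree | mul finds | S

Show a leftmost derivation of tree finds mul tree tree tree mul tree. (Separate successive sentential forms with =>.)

S => R mul tree => H tree mul tree => R tree tree mul tree => H tree tree tree mul tree => S tree tree tree mul tree => tree finds mul tree tree tree mul tree

S => R mul tree   [S -> R mul tree]
R mul tree => H tree mul tree   [R -> H tree]
H tree mul tree => R tree tree mul tree   [H -> R tree]
R tree tree mul tree => H tree tree tree mul tree   [R -> H tree]
H tree tree tree mul tree => S tree tree tree mul tree   [H -> S]
S tree tree tree mul tree => tree finds mul tree tree tree mul tree   [S -> tree finds mul]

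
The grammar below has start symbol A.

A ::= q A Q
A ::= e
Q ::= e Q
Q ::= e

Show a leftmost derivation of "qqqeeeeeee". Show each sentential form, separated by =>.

A => qAQ   [A ::= q A Q]
qAQ => qqAQQ   [A ::= q A Q]
qqAQQ => qqqAQQQ   [A ::= q A Q]
qqqAQQQ => qqqeQQQ   [A ::= e]
qqqeQQQ => qqqeeQQQ   [Q ::= e Q]
qqqeeQQQ => qqqeeeQQ   [Q ::= e]
qqqeeeQQ => qqqeeeeQ   [Q ::= e]
qqqeeeeQ => qqqeeeeeQ   [Q ::= e Q]
qqqeeeeeQ => qqqeeeeeeQ   [Q ::= e Q]
qqqeeeeeeQ => qqqeeeeeee   [Q ::= e]

A=>qAQ=>qqAQQ=>qqqAQQQ=>qqqeQQQ=>qqqeeQQQ=>qqqeeeQQ=>qqqeeeeQ=>qqqeeeeeQ=>qqqeeeeeeQ=>qqqeeeeeee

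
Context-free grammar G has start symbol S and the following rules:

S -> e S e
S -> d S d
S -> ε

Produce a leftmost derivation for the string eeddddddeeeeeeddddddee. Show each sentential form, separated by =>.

S => eSe => eeSee => eedSdee => eeddSddee => eedddSdddee => eeddddSddddee => eedddddSdddddee => eeddddddSddddddee => eeddddddeSeddddddee => eeddddddeeSeeddddddee => eeddddddeeeSeeeddddddee => eeddddddeeeeeeddddddee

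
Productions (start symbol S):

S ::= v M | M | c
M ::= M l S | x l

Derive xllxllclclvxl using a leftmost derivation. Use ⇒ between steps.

S ⇒ M ⇒ MlS ⇒ xllS ⇒ xllM ⇒ xllMlS ⇒ xllMlSlS ⇒ xllMlSlSlS ⇒ xllxllSlSlS ⇒ xllxllclSlS ⇒ xllxllclclS ⇒ xllxllclclvM ⇒ xllxllclclvxl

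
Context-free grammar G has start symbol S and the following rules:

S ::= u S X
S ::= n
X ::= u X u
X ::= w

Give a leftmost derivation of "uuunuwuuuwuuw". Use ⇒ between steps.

S ⇒ uSX ⇒ uuSXX ⇒ uuuSXXX ⇒ uuunXXX ⇒ uuunuXuXX ⇒ uuunuwuXX ⇒ uuunuwuuXuX ⇒ uuunuwuuuXuuX ⇒ uuunuwuuuwuuX ⇒ uuunuwuuuwuuw

S ⇒ uSX   [S ::= u S X]
uSX ⇒ uuSXX   [S ::= u S X]
uuSXX ⇒ uuuSXXX   [S ::= u S X]
uuuSXXX ⇒ uuunXXX   [S ::= n]
uuunXXX ⇒ uuunuXuXX   [X ::= u X u]
uuunuXuXX ⇒ uuunuwuXX   [X ::= w]
uuunuwuXX ⇒ uuunuwuuXuX   [X ::= u X u]
uuunuwuuXuX ⇒ uuunuwuuuXuuX   [X ::= u X u]
uuunuwuuuXuuX ⇒ uuunuwuuuwuuX   [X ::= w]
uuunuwuuuwuuX ⇒ uuunuwuuuwuuw   [X ::= w]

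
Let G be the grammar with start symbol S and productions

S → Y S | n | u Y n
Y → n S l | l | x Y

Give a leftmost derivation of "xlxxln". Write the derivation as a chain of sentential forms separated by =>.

S=>YS=>xYS=>xlS=>xlYS=>xlxYS=>xlxxYS=>xlxxlS=>xlxxln

S => YS   [S → Y S]
YS => xYS   [Y → x Y]
xYS => xlS   [Y → l]
xlS => xlYS   [S → Y S]
xlYS => xlxYS   [Y → x Y]
xlxYS => xlxxYS   [Y → x Y]
xlxxYS => xlxxlS   [Y → l]
xlxxlS => xlxxln   [S → n]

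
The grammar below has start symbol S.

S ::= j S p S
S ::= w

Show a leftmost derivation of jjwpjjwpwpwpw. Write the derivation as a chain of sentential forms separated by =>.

S => jSpS   [S ::= j S p S]
jSpS => jjSpSpS   [S ::= j S p S]
jjSpSpS => jjwpSpS   [S ::= w]
jjwpSpS => jjwpjSpSpS   [S ::= j S p S]
jjwpjSpSpS => jjwpjjSpSpSpS   [S ::= j S p S]
jjwpjjSpSpSpS => jjwpjjwpSpSpS   [S ::= w]
jjwpjjwpSpSpS => jjwpjjwpwpSpS   [S ::= w]
jjwpjjwpwpSpS => jjwpjjwpwpwpS   [S ::= w]
jjwpjjwpwpwpS => jjwpjjwpwpwpw   [S ::= w]

S => jSpS => jjSpSpS => jjwpSpS => jjwpjSpSpS => jjwpjjSpSpSpS => jjwpjjwpSpSpS => jjwpjjwpwpSpS => jjwpjjwpwpwpS => jjwpjjwpwpwpw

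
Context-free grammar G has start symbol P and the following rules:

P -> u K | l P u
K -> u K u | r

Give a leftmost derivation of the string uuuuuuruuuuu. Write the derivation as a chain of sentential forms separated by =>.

P=>uK=>uuKu=>uuuKuu=>uuuuKuuu=>uuuuuKuuuu=>uuuuuuKuuuuu=>uuuuuuruuuuu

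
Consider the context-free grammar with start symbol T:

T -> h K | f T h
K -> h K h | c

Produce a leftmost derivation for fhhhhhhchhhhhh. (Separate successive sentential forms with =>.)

T => fTh   [T -> f T h]
fTh => fhKh   [T -> h K]
fhKh => fhhKhh   [K -> h K h]
fhhKhh => fhhhKhhh   [K -> h K h]
fhhhKhhh => fhhhhKhhhh   [K -> h K h]
fhhhhKhhhh => fhhhhhKhhhhh   [K -> h K h]
fhhhhhKhhhhh => fhhhhhhKhhhhhh   [K -> h K h]
fhhhhhhKhhhhhh => fhhhhhhchhhhhh   [K -> c]

T => fTh => fhKh => fhhKhh => fhhhKhhh => fhhhhKhhhh => fhhhhhKhhhhh => fhhhhhhKhhhhhh => fhhhhhhchhhhhh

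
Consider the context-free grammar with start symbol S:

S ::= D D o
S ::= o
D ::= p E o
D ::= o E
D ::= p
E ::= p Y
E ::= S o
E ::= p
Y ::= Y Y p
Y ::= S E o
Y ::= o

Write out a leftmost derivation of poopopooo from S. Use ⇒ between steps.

S ⇒ DDo   [S ::= D D o]
DDo ⇒ pDo   [D ::= p]
pDo ⇒ poEo   [D ::= o E]
poEo ⇒ poSoo   [E ::= S o]
poSoo ⇒ poDDooo   [S ::= D D o]
poDDooo ⇒ pooEDooo   [D ::= o E]
pooEDooo ⇒ poopYDooo   [E ::= p Y]
poopYDooo ⇒ poopoDooo   [Y ::= o]
poopoDooo ⇒ poopopooo   [D ::= p]

S⇒DDo⇒pDo⇒poEo⇒poSoo⇒poDDooo⇒pooEDooo⇒poopYDooo⇒poopoDooo⇒poopopooo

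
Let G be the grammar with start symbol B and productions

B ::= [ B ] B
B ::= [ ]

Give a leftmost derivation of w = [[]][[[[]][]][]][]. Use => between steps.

B => [B]B   [B ::= [ B ] B]
[B]B => [[]]B   [B ::= [ ]]
[[]]B => [[]][B]B   [B ::= [ B ] B]
[[]][B]B => [[]][[B]B]B   [B ::= [ B ] B]
[[]][[B]B]B => [[]][[[B]B]B]B   [B ::= [ B ] B]
[[]][[[B]B]B]B => [[]][[[[]]B]B]B   [B ::= [ ]]
[[]][[[[]]B]B]B => [[]][[[[]][]]B]B   [B ::= [ ]]
[[]][[[[]][]]B]B => [[]][[[[]][]][]]B   [B ::= [ ]]
[[]][[[[]][]][]]B => [[]][[[[]][]][]][]   [B ::= [ ]]

B => [B]B => [[]]B => [[]][B]B => [[]][[B]B]B => [[]][[[B]B]B]B => [[]][[[[]]B]B]B => [[]][[[[]][]]B]B => [[]][[[[]][]][]]B => [[]][[[[]][]][]][]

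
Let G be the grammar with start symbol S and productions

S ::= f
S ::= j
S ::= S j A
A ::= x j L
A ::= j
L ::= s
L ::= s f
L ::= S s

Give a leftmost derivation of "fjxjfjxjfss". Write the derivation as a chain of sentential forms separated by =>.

S => SjA => fjA => fjxjL => fjxjSs => fjxjSjAs => fjxjfjAs => fjxjfjxjLs => fjxjfjxjSss => fjxjfjxjfss

S => SjA   [S ::= S j A]
SjA => fjA   [S ::= f]
fjA => fjxjL   [A ::= x j L]
fjxjL => fjxjSs   [L ::= S s]
fjxjSs => fjxjSjAs   [S ::= S j A]
fjxjSjAs => fjxjfjAs   [S ::= f]
fjxjfjAs => fjxjfjxjLs   [A ::= x j L]
fjxjfjxjLs => fjxjfjxjSss   [L ::= S s]
fjxjfjxjSss => fjxjfjxjfss   [S ::= f]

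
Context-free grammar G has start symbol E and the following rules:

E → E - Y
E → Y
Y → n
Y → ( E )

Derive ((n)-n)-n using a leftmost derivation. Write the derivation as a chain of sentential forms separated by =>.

E=>E-Y=>Y-Y=>(E)-Y=>(E-Y)-Y=>(Y-Y)-Y=>((E)-Y)-Y=>((Y)-Y)-Y=>((n)-Y)-Y=>((n)-n)-Y=>((n)-n)-n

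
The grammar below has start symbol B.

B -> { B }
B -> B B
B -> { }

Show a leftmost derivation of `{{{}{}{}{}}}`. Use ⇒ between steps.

B ⇒ {B} ⇒ {{B}} ⇒ {{BB}} ⇒ {{BBB}} ⇒ {{BBBB}} ⇒ {{{}BBB}} ⇒ {{{}{}BB}} ⇒ {{{}{}{}B}} ⇒ {{{}{}{}{}}}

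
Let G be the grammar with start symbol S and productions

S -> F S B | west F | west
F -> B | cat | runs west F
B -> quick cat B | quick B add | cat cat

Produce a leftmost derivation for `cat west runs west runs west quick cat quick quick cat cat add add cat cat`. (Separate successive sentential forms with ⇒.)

S ⇒ F S B   [S -> F S B]
F S B ⇒ cat S B   [F -> cat]
cat S B ⇒ cat west F B   [S -> west F]
cat west F B ⇒ cat west runs west F B   [F -> runs west F]
cat west runs west F B ⇒ cat west runs west runs west F B   [F -> runs west F]
cat west runs west runs west F B ⇒ cat west runs west runs west B B   [F -> B]
cat west runs west runs west B B ⇒ cat west runs west runs west quick cat B B   [B -> quick cat B]
cat west runs west runs west quick cat B B ⇒ cat west runs west runs west quick cat quick B add B   [B -> quick B add]
cat west runs west runs west quick cat quick B add B ⇒ cat west runs west runs west quick cat quick quick B add add B   [B -> quick B add]
cat west runs west runs west quick cat quick quick B add add B ⇒ cat west runs west runs west quick cat quick quick cat cat add add B   [B -> cat cat]
cat west runs west runs west quick cat quick quick cat cat add add B ⇒ cat west runs west runs west quick cat quick quick cat cat add add cat cat   [B -> cat cat]

S ⇒ F S B ⇒ cat S B ⇒ cat west F B ⇒ cat west runs west F B ⇒ cat west runs west runs west F B ⇒ cat west runs west runs west B B ⇒ cat west runs west runs west quick cat B B ⇒ cat west runs west runs west quick cat quick B add B ⇒ cat west runs west runs west quick cat quick quick B add add B ⇒ cat west runs west runs west quick cat quick quick cat cat add add B ⇒ cat west runs west runs west quick cat quick quick cat cat add add cat cat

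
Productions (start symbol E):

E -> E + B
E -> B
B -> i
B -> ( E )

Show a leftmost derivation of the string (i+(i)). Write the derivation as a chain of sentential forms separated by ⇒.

E ⇒ B   [E -> B]
B ⇒ (E)   [B -> ( E )]
(E) ⇒ (E+B)   [E -> E + B]
(E+B) ⇒ (B+B)   [E -> B]
(B+B) ⇒ (i+B)   [B -> i]
(i+B) ⇒ (i+(E))   [B -> ( E )]
(i+(E)) ⇒ (i+(B))   [E -> B]
(i+(B)) ⇒ (i+(i))   [B -> i]

E⇒B⇒(E)⇒(E+B)⇒(B+B)⇒(i+B)⇒(i+(E))⇒(i+(B))⇒(i+(i))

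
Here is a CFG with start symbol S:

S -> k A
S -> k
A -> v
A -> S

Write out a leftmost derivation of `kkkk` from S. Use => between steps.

S => kA => kS => kkA => kkS => kkkA => kkkS => kkkk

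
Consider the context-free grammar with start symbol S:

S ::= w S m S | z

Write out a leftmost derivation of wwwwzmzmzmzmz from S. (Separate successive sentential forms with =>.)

S=>wSmS=>wwSmSmS=>wwwSmSmSmS=>wwwwSmSmSmSmS=>wwwwzmSmSmSmS=>wwwwzmzmSmSmS=>wwwwzmzmzmSmS=>wwwwzmzmzmzmS=>wwwwzmzmzmzmz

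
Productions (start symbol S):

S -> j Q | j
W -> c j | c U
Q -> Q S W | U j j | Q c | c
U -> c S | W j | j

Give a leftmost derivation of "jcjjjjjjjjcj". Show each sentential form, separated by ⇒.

S ⇒ jQ ⇒ jQSW ⇒ jUjjSW ⇒ jWjjjSW ⇒ jcjjjjSW ⇒ jcjjjjjQW ⇒ jcjjjjjUjjW ⇒ jcjjjjjjjjW ⇒ jcjjjjjjjjcj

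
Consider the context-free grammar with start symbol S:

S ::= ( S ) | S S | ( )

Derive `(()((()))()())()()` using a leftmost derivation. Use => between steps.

S => SS => SSS => (S)SS => (SS)SS => (SSS)SS => (SSSS)SS => (()SSS)SS => (()(S)SS)SS => (()((S))SS)SS => (()((()))SS)SS => (()((()))()S)SS => (()((()))()())SS => (()((()))()())()S => (()((()))()())()()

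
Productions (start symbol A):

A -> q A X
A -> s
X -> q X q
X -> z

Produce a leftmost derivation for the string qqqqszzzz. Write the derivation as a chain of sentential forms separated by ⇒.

A ⇒ qAX   [A -> q A X]
qAX ⇒ qqAXX   [A -> q A X]
qqAXX ⇒ qqqAXXX   [A -> q A X]
qqqAXXX ⇒ qqqqAXXXX   [A -> q A X]
qqqqAXXXX ⇒ qqqqsXXXX   [A -> s]
qqqqsXXXX ⇒ qqqqszXXX   [X -> z]
qqqqszXXX ⇒ qqqqszzXX   [X -> z]
qqqqszzXX ⇒ qqqqszzzX   [X -> z]
qqqqszzzX ⇒ qqqqszzzz   [X -> z]

A⇒qAX⇒qqAXX⇒qqqAXXX⇒qqqqAXXXX⇒qqqqsXXXX⇒qqqqszXXX⇒qqqqszzXX⇒qqqqszzzX⇒qqqqszzzz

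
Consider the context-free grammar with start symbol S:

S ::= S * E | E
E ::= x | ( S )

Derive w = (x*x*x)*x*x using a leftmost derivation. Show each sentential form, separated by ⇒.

S ⇒ S*E   [S ::= S * E]
S*E ⇒ S*E*E   [S ::= S * E]
S*E*E ⇒ E*E*E   [S ::= E]
E*E*E ⇒ (S)*E*E   [E ::= ( S )]
(S)*E*E ⇒ (S*E)*E*E   [S ::= S * E]
(S*E)*E*E ⇒ (S*E*E)*E*E   [S ::= S * E]
(S*E*E)*E*E ⇒ (E*E*E)*E*E   [S ::= E]
(E*E*E)*E*E ⇒ (x*E*E)*E*E   [E ::= x]
(x*E*E)*E*E ⇒ (x*x*E)*E*E   [E ::= x]
(x*x*E)*E*E ⇒ (x*x*x)*E*E   [E ::= x]
(x*x*x)*E*E ⇒ (x*x*x)*x*E   [E ::= x]
(x*x*x)*x*E ⇒ (x*x*x)*x*x   [E ::= x]

S ⇒ S*E ⇒ S*E*E ⇒ E*E*E ⇒ (S)*E*E ⇒ (S*E)*E*E ⇒ (S*E*E)*E*E ⇒ (E*E*E)*E*E ⇒ (x*E*E)*E*E ⇒ (x*x*E)*E*E ⇒ (x*x*x)*E*E ⇒ (x*x*x)*x*E ⇒ (x*x*x)*x*x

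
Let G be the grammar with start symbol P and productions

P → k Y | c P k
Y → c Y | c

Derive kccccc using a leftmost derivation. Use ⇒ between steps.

P⇒kY⇒kcY⇒kccY⇒kcccY⇒kccccY⇒kccccc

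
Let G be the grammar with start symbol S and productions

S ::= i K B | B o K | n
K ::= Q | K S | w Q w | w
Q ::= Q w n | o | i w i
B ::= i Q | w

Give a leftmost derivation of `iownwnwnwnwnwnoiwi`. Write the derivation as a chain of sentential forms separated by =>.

S=>BoK=>iQoK=>iQwnoK=>iQwnwnoK=>iQwnwnwnoK=>iQwnwnwnwnoK=>iQwnwnwnwnwnoK=>iQwnwnwnwnwnwnoK=>iownwnwnwnwnwnoK=>iownwnwnwnwnwnoQ=>iownwnwnwnwnwnoiwi

S => BoK   [S ::= B o K]
BoK => iQoK   [B ::= i Q]
iQoK => iQwnoK   [Q ::= Q w n]
iQwnoK => iQwnwnoK   [Q ::= Q w n]
iQwnwnoK => iQwnwnwnoK   [Q ::= Q w n]
iQwnwnwnoK => iQwnwnwnwnoK   [Q ::= Q w n]
iQwnwnwnwnoK => iQwnwnwnwnwnoK   [Q ::= Q w n]
iQwnwnwnwnwnoK => iQwnwnwnwnwnwnoK   [Q ::= Q w n]
iQwnwnwnwnwnwnoK => iownwnwnwnwnwnoK   [Q ::= o]
iownwnwnwnwnwnoK => iownwnwnwnwnwnoQ   [K ::= Q]
iownwnwnwnwnwnoQ => iownwnwnwnwnwnoiwi   [Q ::= i w i]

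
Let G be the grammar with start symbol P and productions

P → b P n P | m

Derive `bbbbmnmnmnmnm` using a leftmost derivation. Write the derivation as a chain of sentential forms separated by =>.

P => bPnP   [P → b P n P]
bPnP => bbPnPnP   [P → b P n P]
bbPnPnP => bbbPnPnPnP   [P → b P n P]
bbbPnPnPnP => bbbbPnPnPnPnP   [P → b P n P]
bbbbPnPnPnPnP => bbbbmnPnPnPnP   [P → m]
bbbbmnPnPnPnP => bbbbmnmnPnPnP   [P → m]
bbbbmnmnPnPnP => bbbbmnmnmnPnP   [P → m]
bbbbmnmnmnPnP => bbbbmnmnmnmnP   [P → m]
bbbbmnmnmnmnP => bbbbmnmnmnmnm   [P → m]

P => bPnP => bbPnPnP => bbbPnPnPnP => bbbbPnPnPnPnP => bbbbmnPnPnPnP => bbbbmnmnPnPnP => bbbbmnmnmnPnP => bbbbmnmnmnmnP => bbbbmnmnmnmnm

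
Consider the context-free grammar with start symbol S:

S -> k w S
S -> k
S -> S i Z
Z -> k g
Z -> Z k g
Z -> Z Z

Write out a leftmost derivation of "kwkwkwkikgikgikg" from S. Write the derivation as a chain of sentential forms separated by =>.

S=>SiZ=>SiZiZ=>kwSiZiZ=>kwkwSiZiZ=>kwkwSiZiZiZ=>kwkwkwSiZiZiZ=>kwkwkwkiZiZiZ=>kwkwkwkikgiZiZ=>kwkwkwkikgikgiZ=>kwkwkwkikgikgikg

S => SiZ   [S -> S i Z]
SiZ => SiZiZ   [S -> S i Z]
SiZiZ => kwSiZiZ   [S -> k w S]
kwSiZiZ => kwkwSiZiZ   [S -> k w S]
kwkwSiZiZ => kwkwSiZiZiZ   [S -> S i Z]
kwkwSiZiZiZ => kwkwkwSiZiZiZ   [S -> k w S]
kwkwkwSiZiZiZ => kwkwkwkiZiZiZ   [S -> k]
kwkwkwkiZiZiZ => kwkwkwkikgiZiZ   [Z -> k g]
kwkwkwkikgiZiZ => kwkwkwkikgikgiZ   [Z -> k g]
kwkwkwkikgikgiZ => kwkwkwkikgikgikg   [Z -> k g]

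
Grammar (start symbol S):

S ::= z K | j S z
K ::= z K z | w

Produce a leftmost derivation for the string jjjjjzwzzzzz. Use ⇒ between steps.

S ⇒ jSz ⇒ jjSzz ⇒ jjjSzzz ⇒ jjjjSzzzz ⇒ jjjjjSzzzzz ⇒ jjjjjzKzzzzz ⇒ jjjjjzwzzzzz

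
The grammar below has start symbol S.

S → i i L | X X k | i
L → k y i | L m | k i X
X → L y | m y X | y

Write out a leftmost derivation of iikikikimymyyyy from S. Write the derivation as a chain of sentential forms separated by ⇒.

S ⇒ iiL ⇒ iikiX ⇒ iikiLy ⇒ iikikiXy ⇒ iikikiLyy ⇒ iikikikiXyy ⇒ iikikikimyXyy ⇒ iikikikimymyXyy ⇒ iikikikimymyyyy

S ⇒ iiL   [S → i i L]
iiL ⇒ iikiX   [L → k i X]
iikiX ⇒ iikiLy   [X → L y]
iikiLy ⇒ iikikiXy   [L → k i X]
iikikiXy ⇒ iikikiLyy   [X → L y]
iikikiLyy ⇒ iikikikiXyy   [L → k i X]
iikikikiXyy ⇒ iikikikimyXyy   [X → m y X]
iikikikimyXyy ⇒ iikikikimymyXyy   [X → m y X]
iikikikimymyXyy ⇒ iikikikimymyyyy   [X → y]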